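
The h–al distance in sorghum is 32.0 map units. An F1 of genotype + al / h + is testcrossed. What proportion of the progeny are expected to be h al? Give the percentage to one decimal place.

16.0%

A map distance of 32.0 map units corresponds to a recombination frequency of 0.320.
The F1 is + al / h +, so h al is a recombinant gamete class with expected frequency r/2 = 0.320/2 = 0.1600.
That is 0.1600 = 16.0% of the progeny.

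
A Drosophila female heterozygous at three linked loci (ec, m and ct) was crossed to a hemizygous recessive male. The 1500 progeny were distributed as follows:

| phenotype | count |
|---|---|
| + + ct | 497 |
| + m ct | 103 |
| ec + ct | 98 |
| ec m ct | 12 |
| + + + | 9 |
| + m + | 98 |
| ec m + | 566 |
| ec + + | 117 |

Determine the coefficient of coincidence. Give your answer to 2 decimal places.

The two most frequent reciprocal classes, ec m + and + + ct, are the parental types, so the F1 was ec m + / + + ct.
The two rarest classes, ec m ct and + + +, are the double crossovers. Comparing them with the parentals, only the ct allele has switched, so ct is the middle locus and the order is ec – ct – m.
ec–ct: (196 + 21)/1500 = 0.1447; ct–m: (220 + 21)/1500 = 0.1607.
Expected DCO frequency = 0.1447 × 0.1607 ≈ 0.02325; observed = 21/1500 ≈ 0.01400.
Coefficient of coincidence = 0.01400/0.02325 ≈ 0.60.

0.60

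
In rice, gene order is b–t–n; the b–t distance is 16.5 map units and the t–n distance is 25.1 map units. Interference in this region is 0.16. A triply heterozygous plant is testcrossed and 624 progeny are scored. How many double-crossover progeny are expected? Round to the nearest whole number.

Map distances give recombination frequencies of 0.165 and 0.251 for the two intervals.
With interference 0.16 (so coincidence = 0.84), expected double-crossover frequency = 0.165 × 0.251 × 0.84 = 0.03479.
Expected number = 0.03479 × 624 = 21.71 ≈ 22.

22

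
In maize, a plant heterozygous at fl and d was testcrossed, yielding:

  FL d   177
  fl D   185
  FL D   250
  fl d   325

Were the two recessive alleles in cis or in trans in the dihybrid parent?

cis

The two most frequent classes are FL D (250) and fl d (325); these are the parental (non-recombinant) types.
So the F1 carried FL D on one chromosome and fl d on the other — the recessive alleles are on the same chromosome (cis / coupling).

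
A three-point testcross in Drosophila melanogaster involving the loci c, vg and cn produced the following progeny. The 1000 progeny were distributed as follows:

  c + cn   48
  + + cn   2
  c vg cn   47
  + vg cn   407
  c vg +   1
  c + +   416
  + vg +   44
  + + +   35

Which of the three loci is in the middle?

The two most frequent reciprocal classes, + vg cn and c + +, are the parental types, so the F1 was + vg cn / c + +.
The two rarest classes, + + cn and c vg +, are the double crossovers. Comparing them with the parentals, only the vg allele has switched, so vg is the middle locus and the order is cn – vg – c.

vg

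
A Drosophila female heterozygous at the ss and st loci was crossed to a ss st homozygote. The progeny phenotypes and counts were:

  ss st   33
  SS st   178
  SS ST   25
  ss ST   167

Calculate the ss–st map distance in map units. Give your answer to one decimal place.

The two most frequent classes, SS st (178) and ss ST (167), are the parental types, so the F1 was SS st / ss ST.
The recombinant classes are SS ST and ss st: 25 + 33 = 58.
Recombination frequency = 58/403 = 0.1439 ≈ 14.4%, i.e. 14.4 map units.

14.4 map units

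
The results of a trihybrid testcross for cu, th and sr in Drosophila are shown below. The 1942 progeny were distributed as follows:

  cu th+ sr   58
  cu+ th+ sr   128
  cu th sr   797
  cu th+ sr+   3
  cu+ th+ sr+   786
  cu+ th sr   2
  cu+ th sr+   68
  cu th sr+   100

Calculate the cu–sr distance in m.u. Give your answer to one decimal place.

The two most frequent reciprocal classes, cu th sr and cu+ th+ sr+, are the parental types, so the F1 was cu th sr / cu+ th+ sr+.
The two rarest classes, cu+ th sr and cu th+ sr+, are the double crossovers. Comparing them with the parentals, only the cu allele has switched, so cu is the middle locus and the order is th – cu – sr.
Crossovers in the cu–sr interval produce the single-crossover classes cu th sr+ and cu+ th+ sr (100 + 128 = 228) plus the double crossovers (5).
RF(cu–sr) = (228 + 5) / 1942 = 233/1942 = 0.1200 → 12.0 m.u.

12.0 m.u.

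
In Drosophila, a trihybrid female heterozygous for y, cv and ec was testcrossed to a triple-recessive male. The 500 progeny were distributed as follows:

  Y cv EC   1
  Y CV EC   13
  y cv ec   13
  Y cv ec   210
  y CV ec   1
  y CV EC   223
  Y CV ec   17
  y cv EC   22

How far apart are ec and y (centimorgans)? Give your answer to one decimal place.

5.6 centimorgans

The two most frequent reciprocal classes, Y cv ec and y CV EC, are the parental types, so the F1 was Y cv ec / y CV EC.
The two rarest classes, Y cv EC and y CV ec, are the double crossovers. Comparing them with the parentals, only the ec allele has switched, so ec is the middle locus and the order is cv – ec – y.
Crossovers in the ec–y interval produce the single-crossover classes y cv ec and Y CV EC (13 + 13 = 26) plus the double crossovers (2).
RF(ec–y) = (26 + 2) / 500 = 28/500 = 0.0560 → 5.6 centimorgans.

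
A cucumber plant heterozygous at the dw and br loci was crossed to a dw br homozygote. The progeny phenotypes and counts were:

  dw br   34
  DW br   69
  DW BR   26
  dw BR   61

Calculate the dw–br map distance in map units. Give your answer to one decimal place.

31.6 map units

The two most frequent classes, DW br (69) and dw BR (61), are the parental types, so the F1 was DW br / dw BR.
The recombinant classes are DW BR and dw br: 26 + 34 = 60.
Recombination frequency = 60/190 = 0.3158 ≈ 31.6%, i.e. 31.6 map units.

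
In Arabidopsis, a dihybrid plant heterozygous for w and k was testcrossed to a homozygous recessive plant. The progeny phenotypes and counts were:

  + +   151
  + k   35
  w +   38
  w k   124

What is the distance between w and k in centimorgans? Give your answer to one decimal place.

The two most frequent classes, + + (151) and w k (124), are the parental types, so the F1 was + + / w k.
The recombinant classes are + k and w +: 35 + 38 = 73.
Recombination frequency = 73/348 = 0.2098 ≈ 21.0%, i.e. 21.0 centimorgans.

21.0 centimorgans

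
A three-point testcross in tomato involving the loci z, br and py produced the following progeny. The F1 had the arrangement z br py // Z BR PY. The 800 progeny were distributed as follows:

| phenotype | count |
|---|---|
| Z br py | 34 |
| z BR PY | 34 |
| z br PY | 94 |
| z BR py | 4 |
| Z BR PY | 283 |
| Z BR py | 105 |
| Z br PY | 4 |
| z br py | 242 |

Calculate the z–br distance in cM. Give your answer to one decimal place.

The two rarest classes, z BR py and Z br PY, are the double crossovers. Comparing them with the parentals, only the br allele has switched, so br is the middle locus and the order is py – br – z.
Crossovers in the br–z interval produce the single-crossover classes Z br py and z BR PY (34 + 34 = 68) plus the double crossovers (8).
RF(br–z) = (68 + 8) / 800 = 76/800 = 0.0950 → 9.5 cM.

9.5 cM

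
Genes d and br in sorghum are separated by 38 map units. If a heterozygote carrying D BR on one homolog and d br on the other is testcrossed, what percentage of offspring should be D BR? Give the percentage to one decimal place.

A map distance of 38 map units corresponds to a recombination frequency of 0.380.
The F1 is D BR / d br, so D BR is a parental gamete class with expected frequency (1 − r)/2 = 0.620/2 = 0.3100.
That is 0.3100 = 31.0% of the progeny.

31.0%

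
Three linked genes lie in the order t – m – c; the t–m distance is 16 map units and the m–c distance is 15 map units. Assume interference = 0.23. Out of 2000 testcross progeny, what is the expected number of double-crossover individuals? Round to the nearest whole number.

37

Map distances give recombination frequencies of 0.160 and 0.150 for the two intervals.
With interference 0.23 (so coincidence = 0.77), expected double-crossover frequency = 0.160 × 0.150 × 0.77 = 0.01848.
Expected number = 0.01848 × 2000 = 36.96 ≈ 37.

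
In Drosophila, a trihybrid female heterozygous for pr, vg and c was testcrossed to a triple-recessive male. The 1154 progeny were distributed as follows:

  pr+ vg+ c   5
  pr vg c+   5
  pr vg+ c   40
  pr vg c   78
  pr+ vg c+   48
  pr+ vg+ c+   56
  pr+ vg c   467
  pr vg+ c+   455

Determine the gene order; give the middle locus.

vg

The two most frequent reciprocal classes, pr vg+ c+ and pr+ vg c, are the parental types, so the F1 was pr vg+ c+ / pr+ vg c.
The two rarest classes, pr vg c+ and pr+ vg+ c, are the double crossovers. Comparing them with the parentals, only the vg allele has switched, so vg is the middle locus and the order is c – vg – pr.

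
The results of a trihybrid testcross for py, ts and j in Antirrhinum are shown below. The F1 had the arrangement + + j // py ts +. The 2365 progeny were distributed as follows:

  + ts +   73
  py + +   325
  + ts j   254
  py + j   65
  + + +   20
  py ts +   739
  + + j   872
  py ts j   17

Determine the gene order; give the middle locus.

The two rarest classes, + + + and py ts j, are the double crossovers. Comparing them with the parentals, only the j allele has switched, so j is the middle locus and the order is ts – j – py.

j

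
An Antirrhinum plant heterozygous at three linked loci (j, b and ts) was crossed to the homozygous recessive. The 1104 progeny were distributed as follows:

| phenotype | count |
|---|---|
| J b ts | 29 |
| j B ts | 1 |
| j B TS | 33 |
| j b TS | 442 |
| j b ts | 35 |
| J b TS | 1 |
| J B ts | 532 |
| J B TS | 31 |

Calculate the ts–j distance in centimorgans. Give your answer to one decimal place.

6.2 centimorgans

The two most frequent reciprocal classes, j b TS and J B ts, are the parental types, so the F1 was j b TS / J B ts.
The two rarest classes, J b TS and j B ts, are the double crossovers. Comparing them with the parentals, only the j allele has switched, so j is the middle locus and the order is b – j – ts.
Crossovers in the j–ts interval produce the single-crossover classes j b ts and J B TS (35 + 31 = 66) plus the double crossovers (2).
RF(j–ts) = (66 + 2) / 1104 = 68/1104 = 0.0616 → 6.2 centimorgans.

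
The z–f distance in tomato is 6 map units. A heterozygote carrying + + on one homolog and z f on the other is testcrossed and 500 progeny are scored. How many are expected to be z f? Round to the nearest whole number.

A map distance of 6 map units corresponds to a recombination frequency of 0.060.
The F1 is + + / z f, so z f is a parental gamete class with expected frequency (1 − r)/2 = 0.940/2 = 0.4700.
Expected number = 0.4700 × 500 = 235.00 ≈ 235.

235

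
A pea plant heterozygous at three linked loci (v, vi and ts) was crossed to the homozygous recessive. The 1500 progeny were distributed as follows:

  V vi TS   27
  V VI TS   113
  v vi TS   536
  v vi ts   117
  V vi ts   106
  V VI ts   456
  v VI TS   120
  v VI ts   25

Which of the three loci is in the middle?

v

The two most frequent reciprocal classes, v vi TS and V VI ts, are the parental types, so the F1 was v vi TS / V VI ts.
The two rarest classes, V vi TS and v VI ts, are the double crossovers. Comparing them with the parentals, only the v allele has switched, so v is the middle locus and the order is vi – v – ts.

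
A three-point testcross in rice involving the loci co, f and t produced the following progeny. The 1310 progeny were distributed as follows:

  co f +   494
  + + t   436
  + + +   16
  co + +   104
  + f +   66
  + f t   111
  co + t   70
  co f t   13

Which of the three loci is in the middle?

The two most frequent reciprocal classes, + + t and co f +, are the parental types, so the F1 was + + t / co f +.
The two rarest classes, + + + and co f t, are the double crossovers. Comparing them with the parentals, only the t allele has switched, so t is the middle locus and the order is co – t – f.

t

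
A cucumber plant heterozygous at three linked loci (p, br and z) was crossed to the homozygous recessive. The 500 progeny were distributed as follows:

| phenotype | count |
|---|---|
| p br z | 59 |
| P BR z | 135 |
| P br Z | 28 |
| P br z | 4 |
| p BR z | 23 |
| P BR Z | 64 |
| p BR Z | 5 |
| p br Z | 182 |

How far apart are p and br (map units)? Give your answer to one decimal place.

The two most frequent reciprocal classes, p br Z and P BR z, are the parental types, so the F1 was p br Z / P BR z.
The two rarest classes, p BR Z and P br z, are the double crossovers. Comparing them with the parentals, only the br allele has switched, so br is the middle locus and the order is z – br – p.
Crossovers in the br–p interval produce the single-crossover classes P br Z and p BR z (28 + 23 = 51) plus the double crossovers (9).
RF(br–p) = (51 + 9) / 500 = 60/500 = 0.1200 → 12.0 map units.

12.0 map units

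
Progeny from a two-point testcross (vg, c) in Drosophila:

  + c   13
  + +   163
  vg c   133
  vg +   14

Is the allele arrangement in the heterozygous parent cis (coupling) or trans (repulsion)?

The two most frequent classes are + + (163) and vg c (133); these are the parental (non-recombinant) types.
So the F1 carried + + on one chromosome and vg c on the other — the recessive alleles are on the same chromosome (cis / coupling).

cis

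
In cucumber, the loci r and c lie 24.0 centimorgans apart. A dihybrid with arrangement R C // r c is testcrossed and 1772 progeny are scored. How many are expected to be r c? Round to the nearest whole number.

A map distance of 24.0 centimorgans corresponds to a recombination frequency of 0.240.
The F1 is R C / r c, so r c is a parental gamete class with expected frequency (1 − r)/2 = 0.760/2 = 0.3800.
Expected number = 0.3800 × 1772 = 673.36 ≈ 673.

673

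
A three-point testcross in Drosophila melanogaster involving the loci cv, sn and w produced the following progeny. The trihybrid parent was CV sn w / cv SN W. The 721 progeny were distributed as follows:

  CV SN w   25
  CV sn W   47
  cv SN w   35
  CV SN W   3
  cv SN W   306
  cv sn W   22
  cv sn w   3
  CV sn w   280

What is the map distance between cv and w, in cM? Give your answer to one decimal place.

12.2 cM

The two rarest classes, cv sn w and CV SN W, are the double crossovers. Comparing them with the parentals, only the cv allele has switched, so cv is the middle locus and the order is w – cv – sn.
Crossovers in the w–cv interval produce the single-crossover classes CV sn W and cv SN w (47 + 35 = 82) plus the double crossovers (6).
RF(w–cv) = (82 + 6) / 721 = 88/721 = 0.1221 → 12.2 cM.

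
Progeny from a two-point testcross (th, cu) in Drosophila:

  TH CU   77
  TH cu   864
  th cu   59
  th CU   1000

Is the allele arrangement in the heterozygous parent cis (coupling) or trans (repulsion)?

trans

The two most frequent classes are TH cu (864) and th CU (1000); these are the parental (non-recombinant) types.
So the F1 carried TH cu on one chromosome and th CU on the other — the recessive alleles are on opposite chromosomes (trans / repulsion).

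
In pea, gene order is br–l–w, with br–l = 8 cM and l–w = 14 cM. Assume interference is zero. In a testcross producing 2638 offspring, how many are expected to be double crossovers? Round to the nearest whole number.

Map distances give recombination frequencies of 0.080 and 0.140 for the two intervals.
With no interference, expected double-crossover frequency = 0.080 × 0.140 = 0.01120.
Expected number = 0.01120 × 2638 = 29.55 ≈ 30.

30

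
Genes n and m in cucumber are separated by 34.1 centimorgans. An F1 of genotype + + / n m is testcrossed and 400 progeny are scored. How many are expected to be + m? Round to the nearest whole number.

A map distance of 34.1 centimorgans corresponds to a recombination frequency of 0.341.
The F1 is + + / n m, so + m is a recombinant gamete class with expected frequency r/2 = 0.341/2 = 0.1705.
Expected number = 0.1705 × 400 = 68.20 ≈ 68.

68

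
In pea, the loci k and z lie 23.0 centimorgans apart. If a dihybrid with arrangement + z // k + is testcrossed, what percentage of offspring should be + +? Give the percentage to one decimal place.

A map distance of 23.0 centimorgans corresponds to a recombination frequency of 0.230.
The F1 is + z / k +, so + + is a recombinant gamete class with expected frequency r/2 = 0.230/2 = 0.1150.
That is 0.1150 = 11.5% of the progeny.

11.5%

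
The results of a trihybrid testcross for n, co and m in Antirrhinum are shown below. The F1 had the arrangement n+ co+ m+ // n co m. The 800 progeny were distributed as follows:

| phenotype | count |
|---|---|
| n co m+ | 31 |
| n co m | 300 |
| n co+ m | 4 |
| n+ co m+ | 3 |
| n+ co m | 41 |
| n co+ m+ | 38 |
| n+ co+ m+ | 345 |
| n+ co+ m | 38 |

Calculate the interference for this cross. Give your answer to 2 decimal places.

The two rarest classes, n+ co m+ and n co+ m, are the double crossovers. Comparing them with the parentals, only the co allele has switched, so co is the middle locus and the order is m – co – n.
m–co: (69 + 7)/800 = 0.0950; co–n: (79 + 7)/800 = 0.1075.
Expected DCO frequency = 0.0950 × 0.1075 ≈ 0.01021; observed = 7/800 ≈ 0.00875.
Coefficient of coincidence = 0.00875/0.01021 ≈ 0.86; interference = 1 − 0.86 = 0.14.

0.14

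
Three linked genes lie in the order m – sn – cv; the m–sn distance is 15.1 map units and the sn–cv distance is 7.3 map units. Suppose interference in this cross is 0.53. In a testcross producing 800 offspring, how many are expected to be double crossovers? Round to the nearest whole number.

4

Map distances give recombination frequencies of 0.151 and 0.073 for the two intervals.
With interference 0.53 (so coincidence = 0.47), expected double-crossover frequency = 0.151 × 0.073 × 0.47 = 0.00518.
Expected number = 0.00518 × 800 = 4.14 ≈ 4.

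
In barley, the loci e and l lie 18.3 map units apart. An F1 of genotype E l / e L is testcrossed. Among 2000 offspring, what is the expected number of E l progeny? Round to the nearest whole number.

817

A map distance of 18.3 map units corresponds to a recombination frequency of 0.183.
The F1 is E l / e L, so E l is a parental gamete class with expected frequency (1 − r)/2 = 0.817/2 = 0.4085.
Expected number = 0.4085 × 2000 = 817.00 ≈ 817.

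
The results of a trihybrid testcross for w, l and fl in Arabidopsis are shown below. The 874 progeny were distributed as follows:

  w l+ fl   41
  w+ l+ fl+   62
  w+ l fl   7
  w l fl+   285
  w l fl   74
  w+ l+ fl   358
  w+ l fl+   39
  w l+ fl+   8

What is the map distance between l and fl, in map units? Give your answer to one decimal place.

The two most frequent reciprocal classes, w l fl+ and w+ l+ fl, are the parental types, so the F1 was w l fl+ / w+ l+ fl.
The two rarest classes, w l+ fl+ and w+ l fl, are the double crossovers. Comparing them with the parentals, only the l allele has switched, so l is the middle locus and the order is fl – l – w.
Crossovers in the fl–l interval produce the single-crossover classes w l fl and w+ l+ fl+ (74 + 62 = 136) plus the double crossovers (15).
RF(fl–l) = (136 + 15) / 874 = 151/874 = 0.1728 → 17.3 map units.

17.3 map units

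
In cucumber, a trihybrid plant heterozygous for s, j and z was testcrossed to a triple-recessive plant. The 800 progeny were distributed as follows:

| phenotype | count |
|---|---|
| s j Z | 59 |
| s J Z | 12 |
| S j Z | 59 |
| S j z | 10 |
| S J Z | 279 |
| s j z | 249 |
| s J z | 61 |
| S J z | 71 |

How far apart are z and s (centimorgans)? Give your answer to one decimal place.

19.0 centimorgans

The two most frequent reciprocal classes, S J Z and s j z, are the parental types, so the F1 was S J Z / s j z.
The two rarest classes, s J Z and S j z, are the double crossovers. Comparing them with the parentals, only the s allele has switched, so s is the middle locus and the order is z – s – j.
Crossovers in the z–s interval produce the single-crossover classes S J z and s j Z (71 + 59 = 130) plus the double crossovers (22).
RF(z–s) = (130 + 22) / 800 = 152/800 = 0.1900 → 19.0 centimorgans.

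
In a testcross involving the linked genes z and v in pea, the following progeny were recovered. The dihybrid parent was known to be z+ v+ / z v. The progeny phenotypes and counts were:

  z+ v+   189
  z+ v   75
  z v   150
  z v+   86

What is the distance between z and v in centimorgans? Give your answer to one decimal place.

32.2 centimorgans

The recombinant classes are z+ v and z v+: 75 + 86 = 161.
Recombination frequency = 161/500 = 0.3220 ≈ 32.2%, i.e. 32.2 centimorgans.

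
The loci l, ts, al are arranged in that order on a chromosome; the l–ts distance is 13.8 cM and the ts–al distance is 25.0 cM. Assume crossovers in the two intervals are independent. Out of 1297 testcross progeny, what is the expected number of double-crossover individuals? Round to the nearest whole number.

Map distances give recombination frequencies of 0.138 and 0.250 for the two intervals.
With no interference, expected double-crossover frequency = 0.138 × 0.250 = 0.03450.
Expected number = 0.03450 × 1297 = 44.75 ≈ 45.

45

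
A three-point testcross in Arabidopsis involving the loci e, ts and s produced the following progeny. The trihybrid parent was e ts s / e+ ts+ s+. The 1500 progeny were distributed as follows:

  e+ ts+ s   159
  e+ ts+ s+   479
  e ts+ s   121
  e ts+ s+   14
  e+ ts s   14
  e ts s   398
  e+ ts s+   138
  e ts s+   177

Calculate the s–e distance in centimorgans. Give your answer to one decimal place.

24.3 centimorgans

The two rarest classes, e+ ts s and e ts+ s+, are the double crossovers. Comparing them with the parentals, only the e allele has switched, so e is the middle locus and the order is ts – e – s.
Crossovers in the e–s interval produce the single-crossover classes e ts s+ and e+ ts+ s (177 + 159 = 336) plus the double crossovers (28).
RF(e–s) = (336 + 28) / 1500 = 364/1500 = 0.2427 → 24.3 centimorgans.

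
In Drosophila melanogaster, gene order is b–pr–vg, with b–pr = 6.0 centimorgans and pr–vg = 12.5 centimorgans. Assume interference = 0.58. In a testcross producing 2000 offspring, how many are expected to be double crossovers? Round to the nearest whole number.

Map distances give recombination frequencies of 0.060 and 0.125 for the two intervals.
With interference 0.58 (so coincidence = 0.42), expected double-crossover frequency = 0.060 × 0.125 × 0.42 = 0.00315.
Expected number = 0.00315 × 2000 = 6.30 ≈ 6.

6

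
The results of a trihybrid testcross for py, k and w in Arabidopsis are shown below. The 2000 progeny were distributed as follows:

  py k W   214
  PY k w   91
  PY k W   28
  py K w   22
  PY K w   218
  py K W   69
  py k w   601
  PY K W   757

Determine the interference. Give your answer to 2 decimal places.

0.01

The two most frequent reciprocal classes, py k w and PY K W, are the parental types, so the F1 was py k w / PY K W.
The two rarest classes, py K w and PY k W, are the double crossovers. Comparing them with the parentals, only the k allele has switched, so k is the middle locus and the order is w – k – py.
w–k: (432 + 50)/2000 = 0.2410; k–py: (160 + 50)/2000 = 0.1050.
Expected DCO frequency = 0.2410 × 0.1050 ≈ 0.02530; observed = 50/2000 ≈ 0.02500.
Coefficient of coincidence = 0.02500/0.02530 ≈ 0.99; interference = 1 − 0.99 = 0.01.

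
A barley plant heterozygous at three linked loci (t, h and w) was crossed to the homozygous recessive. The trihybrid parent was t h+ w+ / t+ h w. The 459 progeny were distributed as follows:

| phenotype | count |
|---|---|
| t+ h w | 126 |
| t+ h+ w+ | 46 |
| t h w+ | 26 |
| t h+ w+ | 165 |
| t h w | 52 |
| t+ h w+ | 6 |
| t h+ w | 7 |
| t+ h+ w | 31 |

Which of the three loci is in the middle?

The two rarest classes, t h+ w and t+ h w+, are the double crossovers. Comparing them with the parentals, only the w allele has switched, so w is the middle locus and the order is h – w – t.

w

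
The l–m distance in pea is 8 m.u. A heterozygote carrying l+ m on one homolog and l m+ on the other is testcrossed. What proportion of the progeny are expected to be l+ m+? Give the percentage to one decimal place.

A map distance of 8 m.u. corresponds to a recombination frequency of 0.080.
The F1 is l+ m / l m+, so l+ m+ is a recombinant gamete class with expected frequency r/2 = 0.080/2 = 0.0400.
That is 0.0400 = 4.0% of the progeny.

4.0%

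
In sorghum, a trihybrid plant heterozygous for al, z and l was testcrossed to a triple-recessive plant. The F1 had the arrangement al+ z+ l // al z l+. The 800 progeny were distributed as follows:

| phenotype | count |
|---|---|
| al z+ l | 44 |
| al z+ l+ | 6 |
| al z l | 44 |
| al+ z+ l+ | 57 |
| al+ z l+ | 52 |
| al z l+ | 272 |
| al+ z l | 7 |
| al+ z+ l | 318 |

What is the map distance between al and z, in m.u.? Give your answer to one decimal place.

The two rarest classes, al+ z l and al z+ l+, are the double crossovers. Comparing them with the parentals, only the z allele has switched, so z is the middle locus and the order is al – z – l.
Crossovers in the al–z interval produce the single-crossover classes al z+ l and al+ z l+ (44 + 52 = 96) plus the double crossovers (13).
RF(al–z) = (96 + 13) / 800 = 109/800 = 0.1363 → 13.6 m.u.

13.6 m.u.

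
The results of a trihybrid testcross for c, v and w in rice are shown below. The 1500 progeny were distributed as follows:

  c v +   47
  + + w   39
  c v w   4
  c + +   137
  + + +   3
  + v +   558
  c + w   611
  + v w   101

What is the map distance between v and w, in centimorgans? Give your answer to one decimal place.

16.3 centimorgans

The two most frequent reciprocal classes, + v + and c + w, are the parental types, so the F1 was + v + / c + w.
The two rarest classes, + + + and c v w, are the double crossovers. Comparing them with the parentals, only the v allele has switched, so v is the middle locus and the order is c – v – w.
Crossovers in the v–w interval produce the single-crossover classes + v w and c + + (101 + 137 = 238) plus the double crossovers (7).
RF(v–w) = (238 + 7) / 1500 = 245/1500 = 0.1633 → 16.3 centimorgans.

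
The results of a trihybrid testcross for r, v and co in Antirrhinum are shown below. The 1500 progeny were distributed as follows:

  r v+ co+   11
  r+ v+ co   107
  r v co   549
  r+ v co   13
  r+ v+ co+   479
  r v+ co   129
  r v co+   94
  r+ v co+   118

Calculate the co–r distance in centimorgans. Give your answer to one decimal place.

15.0 centimorgans

The two most frequent reciprocal classes, r+ v+ co+ and r v co, are the parental types, so the F1 was r+ v+ co+ / r v co.
The two rarest classes, r v+ co+ and r+ v co, are the double crossovers. Comparing them with the parentals, only the r allele has switched, so r is the middle locus and the order is co – r – v.
Crossovers in the co–r interval produce the single-crossover classes r+ v+ co and r v co+ (107 + 94 = 201) plus the double crossovers (24).
RF(co–r) = (201 + 24) / 1500 = 225/1500 = 0.1500 → 15.0 centimorgans.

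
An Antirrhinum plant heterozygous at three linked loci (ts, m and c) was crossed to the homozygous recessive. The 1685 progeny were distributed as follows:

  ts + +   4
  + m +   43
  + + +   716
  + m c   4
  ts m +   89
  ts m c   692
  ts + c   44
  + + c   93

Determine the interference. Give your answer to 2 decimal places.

0.25

The two most frequent reciprocal classes, + + + and ts m c, are the parental types, so the F1 was + + + / ts m c.
The two rarest classes, ts + + and + m c, are the double crossovers. Comparing them with the parentals, only the ts allele has switched, so ts is the middle locus and the order is m – ts – c.
m–ts: (87 + 8)/1685 = 0.0564; ts–c: (182 + 8)/1685 = 0.1128.
Expected DCO frequency = 0.0564 × 0.1128 ≈ 0.00636; observed = 8/1685 ≈ 0.00475.
Coefficient of coincidence = 0.00475/0.00636 ≈ 0.75; interference = 1 − 0.75 = 0.25.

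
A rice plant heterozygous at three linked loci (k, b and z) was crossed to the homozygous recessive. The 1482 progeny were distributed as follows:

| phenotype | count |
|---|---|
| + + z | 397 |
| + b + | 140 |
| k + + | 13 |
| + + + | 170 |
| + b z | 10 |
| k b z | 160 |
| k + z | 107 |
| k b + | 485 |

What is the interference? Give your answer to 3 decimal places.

0.642

The two most frequent reciprocal classes, k b + and + + z, are the parental types, so the F1 was k b + / + + z.
The two rarest classes, k + + and + b z, are the double crossovers. Comparing them with the parentals, only the b allele has switched, so b is the middle locus and the order is k – b – z.
k–b: (247 + 23)/1482 = 0.1822; b–z: (330 + 23)/1482 = 0.2382.
Expected DCO frequency = 0.1822 × 0.2382 ≈ 0.04340; observed = 23/1482 ≈ 0.01552.
Coefficient of coincidence = 0.01552/0.04340 ≈ 0.358; interference = 1 − 0.358 = 0.642.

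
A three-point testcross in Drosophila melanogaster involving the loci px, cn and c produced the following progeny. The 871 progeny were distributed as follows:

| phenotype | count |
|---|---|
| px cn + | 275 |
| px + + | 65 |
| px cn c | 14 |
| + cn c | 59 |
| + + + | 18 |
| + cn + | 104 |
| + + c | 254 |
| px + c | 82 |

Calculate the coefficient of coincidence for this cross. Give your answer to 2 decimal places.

0.82

The two most frequent reciprocal classes, + + c and px cn +, are the parental types, so the F1 was + + c / px cn +.
The two rarest classes, + + + and px cn c, are the double crossovers. Comparing them with the parentals, only the c allele has switched, so c is the middle locus and the order is px – c – cn.
px–c: (186 + 32)/871 = 0.2503; c–cn: (124 + 32)/871 = 0.1791.
Expected DCO frequency = 0.2503 × 0.1791 ≈ 0.04483; observed = 32/871 ≈ 0.03674.
Coefficient of coincidence = 0.03674/0.04483 ≈ 0.82.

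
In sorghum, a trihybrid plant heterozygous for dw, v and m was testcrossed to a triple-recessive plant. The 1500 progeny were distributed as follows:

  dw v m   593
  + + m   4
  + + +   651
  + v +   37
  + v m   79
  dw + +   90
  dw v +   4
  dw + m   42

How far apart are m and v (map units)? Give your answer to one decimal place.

5.8 map units

The two most frequent reciprocal classes, + + + and dw v m, are the parental types, so the F1 was + + + / dw v m.
The two rarest classes, + + m and dw v +, are the double crossovers. Comparing them with the parentals, only the m allele has switched, so m is the middle locus and the order is dw – m – v.
Crossovers in the m–v interval produce the single-crossover classes + v + and dw + m (37 + 42 = 79) plus the double crossovers (8).
RF(m–v) = (79 + 8) / 1500 = 87/1500 = 0.0580 → 5.8 map units.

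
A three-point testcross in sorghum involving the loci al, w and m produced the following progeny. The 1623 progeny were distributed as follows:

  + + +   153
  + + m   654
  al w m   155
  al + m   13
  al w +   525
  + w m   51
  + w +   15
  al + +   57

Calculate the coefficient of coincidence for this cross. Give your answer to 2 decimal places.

0.99

The two most frequent reciprocal classes, + + m and al w +, are the parental types, so the F1 was + + m / al w +.
The two rarest classes, al + m and + w +, are the double crossovers. Comparing them with the parentals, only the al allele has switched, so al is the middle locus and the order is w – al – m.
w–al: (108 + 28)/1623 = 0.0838; al–m: (308 + 28)/1623 = 0.2070.
Expected DCO frequency = 0.0838 × 0.2070 ≈ 0.01735; observed = 28/1623 ≈ 0.01725.
Coefficient of coincidence = 0.01725/0.01735 ≈ 0.99.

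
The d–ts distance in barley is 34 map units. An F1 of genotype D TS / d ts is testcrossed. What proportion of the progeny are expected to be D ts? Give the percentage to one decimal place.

A map distance of 34 map units corresponds to a recombination frequency of 0.340.
The F1 is D TS / d ts, so D ts is a recombinant gamete class with expected frequency r/2 = 0.340/2 = 0.1700.
That is 0.1700 = 17.0% of the progeny.

17.0%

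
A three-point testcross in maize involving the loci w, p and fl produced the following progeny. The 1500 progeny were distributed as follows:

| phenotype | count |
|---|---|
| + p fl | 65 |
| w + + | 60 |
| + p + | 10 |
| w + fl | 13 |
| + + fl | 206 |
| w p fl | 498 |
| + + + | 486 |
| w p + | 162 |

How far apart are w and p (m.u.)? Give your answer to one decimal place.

The two most frequent reciprocal classes, w p fl and + + +, are the parental types, so the F1 was w p fl / + + +.
The two rarest classes, w + fl and + p +, are the double crossovers. Comparing them with the parentals, only the p allele has switched, so p is the middle locus and the order is w – p – fl.
Crossovers in the w–p interval produce the single-crossover classes + p fl and w + + (65 + 60 = 125) plus the double crossovers (23).
RF(w–p) = (125 + 23) / 1500 = 148/1500 = 0.0987 → 9.9 m.u.

9.9 m.u.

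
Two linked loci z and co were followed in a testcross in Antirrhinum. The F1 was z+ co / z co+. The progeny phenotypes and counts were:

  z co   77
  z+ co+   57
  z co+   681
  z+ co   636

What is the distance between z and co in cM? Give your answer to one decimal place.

9.2 cM

The recombinant classes are z+ co+ and z co: 57 + 77 = 134.
Recombination frequency = 134/1451 = 0.0924 ≈ 9.2%, i.e. 9.2 cM.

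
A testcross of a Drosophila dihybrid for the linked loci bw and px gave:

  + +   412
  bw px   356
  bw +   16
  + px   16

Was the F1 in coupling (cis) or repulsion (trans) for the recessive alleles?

The two most frequent classes are + + (412) and bw px (356); these are the parental (non-recombinant) types.
So the F1 carried + + on one chromosome and bw px on the other — the recessive alleles are on the same chromosome (cis / coupling).

cis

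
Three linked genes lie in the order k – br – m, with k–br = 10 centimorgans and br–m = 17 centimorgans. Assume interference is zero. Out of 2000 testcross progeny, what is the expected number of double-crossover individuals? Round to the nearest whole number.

Map distances give recombination frequencies of 0.100 and 0.170 for the two intervals.
With no interference, expected double-crossover frequency = 0.100 × 0.170 = 0.01700.
Expected number = 0.01700 × 2000 = 34.00 ≈ 34.

34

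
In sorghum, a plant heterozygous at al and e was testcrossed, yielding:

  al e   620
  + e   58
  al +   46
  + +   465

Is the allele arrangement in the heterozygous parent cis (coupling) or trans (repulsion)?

The two most frequent classes are + + (465) and al e (620); these are the parental (non-recombinant) types.
So the F1 carried + + on one chromosome and al e on the other — the recessive alleles are on the same chromosome (cis / coupling).

cis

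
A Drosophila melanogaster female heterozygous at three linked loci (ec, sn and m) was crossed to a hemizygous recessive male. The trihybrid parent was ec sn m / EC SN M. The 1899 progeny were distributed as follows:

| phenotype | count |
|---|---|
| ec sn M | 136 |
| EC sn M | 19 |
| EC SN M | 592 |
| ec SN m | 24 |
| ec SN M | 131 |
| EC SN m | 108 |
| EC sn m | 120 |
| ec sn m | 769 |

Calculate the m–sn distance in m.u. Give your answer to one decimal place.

15.1 m.u.

The two rarest classes, ec SN m and EC sn M, are the double crossovers. Comparing them with the parentals, only the sn allele has switched, so sn is the middle locus and the order is m – sn – ec.
Crossovers in the m–sn interval produce the single-crossover classes ec sn M and EC SN m (136 + 108 = 244) plus the double crossovers (43).
RF(m–sn) = (244 + 43) / 1899 = 287/1899 = 0.1511 → 15.1 m.u.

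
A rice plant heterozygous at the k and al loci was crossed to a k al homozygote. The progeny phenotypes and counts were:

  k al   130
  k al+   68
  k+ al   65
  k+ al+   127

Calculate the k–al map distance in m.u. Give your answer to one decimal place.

34.1 m.u.

The two most frequent classes, k+ al+ (127) and k al (130), are the parental types, so the F1 was k+ al+ / k al.
The recombinant classes are k+ al and k al+: 65 + 68 = 133.
Recombination frequency = 133/390 = 0.3410 ≈ 34.1%, i.e. 34.1 m.u.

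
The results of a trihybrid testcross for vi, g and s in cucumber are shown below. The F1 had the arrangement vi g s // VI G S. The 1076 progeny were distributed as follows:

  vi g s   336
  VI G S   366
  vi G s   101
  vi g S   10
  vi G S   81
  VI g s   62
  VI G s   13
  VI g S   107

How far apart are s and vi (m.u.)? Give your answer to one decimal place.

15.4 m.u.

The two rarest classes, vi g S and VI G s, are the double crossovers. Comparing them with the parentals, only the s allele has switched, so s is the middle locus and the order is g – s – vi.
Crossovers in the s–vi interval produce the single-crossover classes VI g s and vi G S (62 + 81 = 143) plus the double crossovers (23).
RF(s–vi) = (143 + 23) / 1076 = 166/1076 = 0.1543 → 15.4 m.u.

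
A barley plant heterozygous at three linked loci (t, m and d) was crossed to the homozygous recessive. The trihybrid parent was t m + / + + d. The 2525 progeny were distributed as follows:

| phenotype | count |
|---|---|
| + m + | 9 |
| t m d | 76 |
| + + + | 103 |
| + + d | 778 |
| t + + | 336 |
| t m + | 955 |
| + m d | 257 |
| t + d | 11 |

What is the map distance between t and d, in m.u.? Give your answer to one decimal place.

The two rarest classes, + m + and t + d, are the double crossovers. Comparing them with the parentals, only the t allele has switched, so t is the middle locus and the order is d – t – m.
Crossovers in the d–t interval produce the single-crossover classes t m d and + + + (76 + 103 = 179) plus the double crossovers (20).
RF(d–t) = (179 + 20) / 2525 = 199/2525 = 0.0788 → 7.9 m.u.

7.9 m.u.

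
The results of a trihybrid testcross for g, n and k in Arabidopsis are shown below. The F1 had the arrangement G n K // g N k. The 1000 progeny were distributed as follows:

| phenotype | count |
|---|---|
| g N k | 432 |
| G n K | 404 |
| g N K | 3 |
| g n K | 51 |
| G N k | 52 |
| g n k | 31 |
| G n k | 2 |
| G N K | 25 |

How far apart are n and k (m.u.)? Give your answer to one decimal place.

The two rarest classes, G n k and g N K, are the double crossovers. Comparing them with the parentals, only the k allele has switched, so k is the middle locus and the order is n – k – g.
Crossovers in the n–k interval produce the single-crossover classes G N K and g n k (25 + 31 = 56) plus the double crossovers (5).
RF(n–k) = (56 + 5) / 1000 = 61/1000 = 0.0610 → 6.1 m.u.

6.1 m.u.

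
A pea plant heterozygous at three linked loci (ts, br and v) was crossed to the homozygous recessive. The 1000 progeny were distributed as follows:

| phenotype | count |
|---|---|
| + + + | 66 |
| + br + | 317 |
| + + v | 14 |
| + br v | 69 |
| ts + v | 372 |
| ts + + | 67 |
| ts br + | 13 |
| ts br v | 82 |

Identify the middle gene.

The two most frequent reciprocal classes, ts + v and + br +, are the parental types, so the F1 was ts + v / + br +.
The two rarest classes, + + v and ts br +, are the double crossovers. Comparing them with the parentals, only the ts allele has switched, so ts is the middle locus and the order is br – ts – v.

ts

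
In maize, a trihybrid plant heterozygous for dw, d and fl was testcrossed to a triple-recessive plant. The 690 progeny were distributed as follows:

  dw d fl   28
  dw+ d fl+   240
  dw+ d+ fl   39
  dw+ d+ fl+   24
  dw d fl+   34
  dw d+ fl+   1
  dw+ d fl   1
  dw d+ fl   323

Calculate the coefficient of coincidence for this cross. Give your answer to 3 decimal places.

0.341

The two most frequent reciprocal classes, dw+ d fl+ and dw d+ fl, are the parental types, so the F1 was dw+ d fl+ / dw d+ fl.
The two rarest classes, dw+ d fl and dw d+ fl+, are the double crossovers. Comparing them with the parentals, only the fl allele has switched, so fl is the middle locus and the order is d – fl – dw.
d–fl: (52 + 2)/690 = 0.0783; fl–dw: (73 + 2)/690 = 0.1087.
Expected DCO frequency = 0.0783 × 0.1087 ≈ 0.00851; observed = 2/690 ≈ 0.00290.
Coefficient of coincidence = 0.00290/0.00851 ≈ 0.341.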